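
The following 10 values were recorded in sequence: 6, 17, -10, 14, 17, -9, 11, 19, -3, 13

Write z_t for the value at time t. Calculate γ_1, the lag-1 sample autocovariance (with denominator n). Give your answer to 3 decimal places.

Mean z̄ = (6 + 17 − 10 + 14 + 17 − 9 + 11 + 19 − 3 + 13)/10 = 7.5000
Σ_{t=1}^{9}(z_t−z̄)(z_{t+1}−z̄) = -585.2500
γ_1 = -585.2500 / 10 = -58.525

-58.525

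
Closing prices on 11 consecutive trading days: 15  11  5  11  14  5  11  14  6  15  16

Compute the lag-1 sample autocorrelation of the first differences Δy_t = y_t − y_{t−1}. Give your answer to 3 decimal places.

-0.391

First differences Δy: -4, -6, 6, 3, -9, 6, 3, -8, 9, 1
Mean of differences = 0.1000
Numerator Σ(Δy_t−Δȳ)(Δy_{t+1}−Δȳ) = -144.4100
Denominator Σ(Δy_t−Δȳ)² = 368.9000
r_1(Δy) = -144.4100 / 368.9000 = -0.391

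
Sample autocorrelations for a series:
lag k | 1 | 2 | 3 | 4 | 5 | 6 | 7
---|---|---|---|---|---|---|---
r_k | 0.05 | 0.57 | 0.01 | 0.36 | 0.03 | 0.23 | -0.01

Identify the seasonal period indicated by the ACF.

2

The largest autocorrelation is r_2 = 0.57, with weaker echoes at lags 4 (0.36) and 6 (0.23); the remaining lags stay at or below 0.05.
The dominant spike at lag 2 indicates a seasonal period of 2.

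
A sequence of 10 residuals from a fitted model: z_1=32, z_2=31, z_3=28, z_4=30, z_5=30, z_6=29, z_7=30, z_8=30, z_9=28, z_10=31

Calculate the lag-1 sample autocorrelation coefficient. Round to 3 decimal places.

Mean z̄ = (32 + 31 + 28 + 30 + 30 + 29 + 30 + 30 + 28 + 31)/10 = 29.9000
Numerator Σ_{t=1}^{9}(z_t−z̄)(z_{t+1}−z̄) = -2.4100
Denominator Σ(z_t−z̄)² = 14.9000
r_1 = -2.4100 / 14.9000 = -0.162

-0.162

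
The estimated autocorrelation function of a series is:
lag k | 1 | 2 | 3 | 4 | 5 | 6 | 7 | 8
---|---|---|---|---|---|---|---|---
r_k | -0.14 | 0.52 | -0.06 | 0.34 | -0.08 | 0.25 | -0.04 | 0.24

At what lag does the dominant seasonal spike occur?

The largest autocorrelation is r_2 = 0.52, with weaker echoes at lags 4 (0.34), 6 (0.25) and 8 (0.24); the remaining lags stay at or below -0.04.
The dominant spike at lag 2 indicates a seasonal period of 2.

2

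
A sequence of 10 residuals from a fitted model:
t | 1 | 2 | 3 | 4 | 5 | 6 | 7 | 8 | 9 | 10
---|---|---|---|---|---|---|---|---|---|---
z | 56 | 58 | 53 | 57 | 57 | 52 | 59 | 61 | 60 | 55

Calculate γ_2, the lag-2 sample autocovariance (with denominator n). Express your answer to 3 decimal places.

-1.868

Mean z̄ = (56 + 58 + 53 + 57 + 57 + 52 + 59 + 61 + 60 + 55)/10 = 56.8000
Σ_{t=1}^{8}(z_t−z̄)(z_{t+2}−z̄) = -18.6800
γ_2 = -18.6800 / 10 = -1.868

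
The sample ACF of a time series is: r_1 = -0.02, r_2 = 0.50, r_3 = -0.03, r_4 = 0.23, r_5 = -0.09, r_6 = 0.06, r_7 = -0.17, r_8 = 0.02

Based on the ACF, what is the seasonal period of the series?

2

The largest autocorrelation is r_2 = 0.50, with a weaker echo at lag 4 (0.23); the remaining lags stay at or below 0.06.
The dominant spike at lag 2 indicates a seasonal period of 2.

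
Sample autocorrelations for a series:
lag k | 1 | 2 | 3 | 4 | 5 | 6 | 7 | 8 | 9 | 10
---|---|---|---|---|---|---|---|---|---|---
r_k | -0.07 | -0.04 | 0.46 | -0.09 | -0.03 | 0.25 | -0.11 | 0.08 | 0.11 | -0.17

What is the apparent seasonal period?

The largest autocorrelation is r_3 = 0.46, with a weaker echo at lag 6 (0.25); the remaining lags stay at or below 0.11.
The dominant spike at lag 3 indicates a seasonal period of 3.

3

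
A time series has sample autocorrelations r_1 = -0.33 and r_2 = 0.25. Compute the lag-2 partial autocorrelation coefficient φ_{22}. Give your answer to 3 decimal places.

φ_{22} = (r_2 − r_1²) / (1 − r_1²)
r_1² = (-0.33)² = 0.1089
Numerator = 0.25 − 0.1089 = 0.1411; denominator = 1 − 0.1089 = 0.8911
φ_{22} = 0.1411 / 0.8911 = 0.158

0.158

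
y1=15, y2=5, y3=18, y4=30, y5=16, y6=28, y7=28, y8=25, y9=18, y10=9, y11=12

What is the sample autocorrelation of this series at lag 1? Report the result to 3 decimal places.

Mean ȳ = (15 + 5 + 18 + 30 + 16 + 28 + 28 + 25 + 18 + 9 + 12)/11 = 18.5455
Numerator Σ_{t=1}^{10}(y_t−ȳ)(y_{t+1}−ȳ) = 210.5207
Denominator Σ(y_t−ȳ)² = 688.7273
r_1 = 210.5207 / 688.7273 = 0.306

0.306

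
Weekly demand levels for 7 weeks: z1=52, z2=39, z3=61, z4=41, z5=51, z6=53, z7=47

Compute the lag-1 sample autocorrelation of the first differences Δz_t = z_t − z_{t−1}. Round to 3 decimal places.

First differences Δz: -13, 22, -20, 10, 2, -6
Mean of differences = -0.8333
Numerator Σ(Δz_t−Δz̄)(Δz_{t+1}−Δz̄) = -907.0278
Denominator Σ(Δz_t−Δz̄)² = 1188.8333
r_1(Δz) = -907.0278 / 1188.8333 = -0.763

-0.763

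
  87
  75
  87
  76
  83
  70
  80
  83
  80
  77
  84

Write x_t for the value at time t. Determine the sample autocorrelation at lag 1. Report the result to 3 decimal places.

Mean x̄ = (87 + 75 + 87 + 76 + 83 + 70 + 80 + 83 + 80 + 77 + 84)/11 = 80.1818
Numerator Σ_{t=1}^{10}(x_t−x̄)(x_{t+1}−x̄) = -150.3967
Denominator Σ(x_t−x̄)² = 281.6364
r_1 = -150.3967 / 281.6364 = -0.534

-0.534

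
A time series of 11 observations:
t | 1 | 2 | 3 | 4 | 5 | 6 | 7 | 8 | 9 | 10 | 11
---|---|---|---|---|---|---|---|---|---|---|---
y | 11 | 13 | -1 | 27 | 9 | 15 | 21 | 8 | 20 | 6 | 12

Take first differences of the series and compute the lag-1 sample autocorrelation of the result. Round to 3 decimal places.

-0.770

First differences Δy: 2, -14, 28, -18, 6, 6, -13, 12, -14, 6
Mean of differences = 0.1000
Numerator Σ(Δy_t−Δȳ)(Δy_{t+1}−Δȳ) = -1481.3100
Denominator Σ(Δy_t−Δȳ)² = 1924.9000
r_1(Δy) = -1481.3100 / 1924.9000 = -0.770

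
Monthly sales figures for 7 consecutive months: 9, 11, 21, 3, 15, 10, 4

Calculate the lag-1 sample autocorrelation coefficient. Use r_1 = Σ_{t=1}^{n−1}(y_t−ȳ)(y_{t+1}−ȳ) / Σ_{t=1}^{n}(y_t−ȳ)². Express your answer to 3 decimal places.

Mean ȳ = (9 + 11 + 21 + 3 + 15 + 10 + 4)/7 = 10.4286
Deviations from mean: -1.4286, 0.5714, 10.5714, -7.4286, 4.5714, -0.4286, -6.4286
Σ(y_t−ȳ)(y_{t+1}−ȳ) = (-0.8163) + (6.0408) + (-78.5306) + (-33.9592) + (-1.9592) + (2.7551) = -106.4694
Denominator Σ(y_t−ȳ)² = 231.7143
r_1 = -106.4694 / 231.7143 = -0.459

-0.459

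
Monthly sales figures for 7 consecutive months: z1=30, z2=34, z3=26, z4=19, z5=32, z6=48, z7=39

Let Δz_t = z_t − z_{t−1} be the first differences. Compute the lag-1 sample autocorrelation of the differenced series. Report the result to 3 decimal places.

First differences Δz: 4, -8, -7, 13, 16, -9
Mean of differences = 1.5000
Numerator Σ(Δz_t−Δz̄)(Δz_{t+1}−Δz̄) = -26.2500
Denominator Σ(Δz_t−Δz̄)² = 621.5000
r_1(Δz) = -26.2500 / 621.5000 = -0.042

-0.042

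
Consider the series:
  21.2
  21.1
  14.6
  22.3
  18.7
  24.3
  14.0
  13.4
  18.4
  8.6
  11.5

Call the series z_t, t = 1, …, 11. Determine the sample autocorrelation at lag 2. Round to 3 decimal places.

Mean z̄ = (21.2 + 21.1 + 14.6 + 22.3 + 18.7 + 24.3 + 14.0 + 13.4 + 18.4 + 8.6 + 11.5)/11 = 17.1000
Numerator Σ_{t=1}^{9}(z_t−z̄)(z_{t+2}−z̄) = 32.5300
Denominator Σ(z_t−z̄)² = 249.1000
r_2 = 32.5300 / 249.1000 = 0.131

0.131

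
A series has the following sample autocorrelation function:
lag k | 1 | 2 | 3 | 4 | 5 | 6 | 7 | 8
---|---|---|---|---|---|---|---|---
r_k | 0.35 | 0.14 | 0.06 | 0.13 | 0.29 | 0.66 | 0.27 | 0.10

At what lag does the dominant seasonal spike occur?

The largest autocorrelation is r_6 = 0.66; the remaining lags stay at or below 0.35. The elevated value at lag 1 (0.35), dropping to 0.14 at lag 2, reflects decaying short-term dependence rather than seasonality.
The dominant spike at lag 6 indicates a seasonal period of 6.

6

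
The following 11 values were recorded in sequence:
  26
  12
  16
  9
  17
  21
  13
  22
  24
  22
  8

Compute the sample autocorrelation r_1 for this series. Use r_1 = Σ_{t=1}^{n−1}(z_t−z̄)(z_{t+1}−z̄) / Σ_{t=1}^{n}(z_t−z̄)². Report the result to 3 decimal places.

-0.115

Mean z̄ = (26 + 12 + 16 + 9 + 17 + 21 + 13 + 22 + 24 + 22 + 8)/11 = 17.2727
Numerator Σ_{t=1}^{10}(z_t−z̄)(z_{t+1}−z̄) = -43.8926
Denominator Σ(z_t−z̄)² = 382.1818
r_1 = -43.8926 / 382.1818 = -0.115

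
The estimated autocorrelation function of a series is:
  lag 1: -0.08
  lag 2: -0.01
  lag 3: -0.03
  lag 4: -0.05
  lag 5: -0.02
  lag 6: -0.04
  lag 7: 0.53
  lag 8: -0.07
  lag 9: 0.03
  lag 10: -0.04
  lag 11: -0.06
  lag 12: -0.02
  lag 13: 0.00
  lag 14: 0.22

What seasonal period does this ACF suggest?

7

The largest autocorrelation is r_7 = 0.53, with a weaker echo at lag 14 (0.22); the remaining lags stay at or below 0.03.
The dominant spike at lag 7 indicates a seasonal period of 7.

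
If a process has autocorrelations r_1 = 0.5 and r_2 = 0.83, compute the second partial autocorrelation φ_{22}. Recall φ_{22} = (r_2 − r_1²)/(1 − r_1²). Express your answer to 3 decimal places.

φ_{22} = (r_2 − r_1²) / (1 − r_1²)
r_1² = (0.5)² = 0.25
Numerator = 0.83 − 0.2500 = 0.5800; denominator = 1 − 0.2500 = 0.7500
φ_{22} = 0.5800 / 0.7500 = 0.773

0.773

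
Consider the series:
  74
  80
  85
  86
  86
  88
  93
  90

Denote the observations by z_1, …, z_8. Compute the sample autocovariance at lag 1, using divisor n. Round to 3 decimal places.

15.117

Mean z̄ = (74 + 80 + 85 + 86 + 86 + 88 + 93 + 90)/8 = 85.2500
Σ_{t=1}^{7}(z_t−z̄)(z_{t+1}−z̄) = 120.9375
γ_1 = 120.9375 / 8 = 15.117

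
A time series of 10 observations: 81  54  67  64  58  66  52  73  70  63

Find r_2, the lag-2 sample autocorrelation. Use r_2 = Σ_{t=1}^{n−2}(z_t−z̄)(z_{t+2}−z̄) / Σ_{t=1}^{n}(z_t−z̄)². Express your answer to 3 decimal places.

0.063

Mean z̄ = (81 + 54 + 67 + 64 + 58 + 66 + 52 + 73 + 70 + 63)/10 = 64.8000
Numerator Σ_{t=1}^{8}(z_t−z̄)(z_{t+2}−z̄) = 43.9200
Denominator Σ(z_t−z̄)² = 693.6000
r_2 = 43.9200 / 693.6000 = 0.063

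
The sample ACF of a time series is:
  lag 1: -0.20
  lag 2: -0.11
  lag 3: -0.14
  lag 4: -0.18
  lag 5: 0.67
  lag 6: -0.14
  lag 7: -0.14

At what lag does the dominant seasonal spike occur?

The largest autocorrelation is r_5 = 0.67; the remaining lags stay at or below -0.11.
The dominant spike at lag 5 indicates a seasonal period of 5.

5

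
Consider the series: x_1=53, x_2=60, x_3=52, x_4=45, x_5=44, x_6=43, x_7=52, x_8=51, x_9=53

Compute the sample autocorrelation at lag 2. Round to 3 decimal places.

-0.125

Mean x̄ = (53 + 60 + 52 + 45 + 44 + 43 + 52 + 51 + 53)/9 = 50.3333
Numerator Σ_{t=1}^{7}(x_t−x̄)(x_{t+2}−x̄) = -29.5556
Denominator Σ(x_t−x̄)² = 236.0000
r_2 = -29.5556 / 236.0000 = -0.125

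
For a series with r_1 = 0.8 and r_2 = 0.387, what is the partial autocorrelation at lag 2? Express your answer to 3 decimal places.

φ_{22} = (r_2 − r_1²) / (1 − r_1²)
r_1² = (0.8)² = 0.64
Numerator = 0.387 − 0.6400 = -0.2530; denominator = 1 − 0.6400 = 0.3600
φ_{22} = -0.2530 / 0.3600 = -0.703

-0.703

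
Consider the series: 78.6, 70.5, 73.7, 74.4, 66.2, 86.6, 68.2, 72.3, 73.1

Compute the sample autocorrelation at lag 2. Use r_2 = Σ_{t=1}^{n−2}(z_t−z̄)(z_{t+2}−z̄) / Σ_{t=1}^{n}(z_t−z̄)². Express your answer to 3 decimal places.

0.115

Mean z̄ = (78.6 + 70.5 + 73.7 + 74.4 + 66.2 + 86.6 + 68.2 + 72.3 + 73.1)/9 = 73.7333
Σ(z_t−z̄)(z_{t+2}−z̄) = (-0.1622) + (-2.1556) + (0.2511) + (8.5778) + (41.6844) + (-18.4422) + (3.5044) = 33.2578
Denominator Σ(z_t−z̄)² = 289.9600
r_2 = 33.2578 / 289.9600 = 0.115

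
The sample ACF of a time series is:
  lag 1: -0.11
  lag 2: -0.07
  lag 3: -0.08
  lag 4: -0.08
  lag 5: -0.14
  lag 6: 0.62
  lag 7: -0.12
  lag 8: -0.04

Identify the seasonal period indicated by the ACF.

The largest autocorrelation is r_6 = 0.62; the remaining lags stay at or below -0.04.
The dominant spike at lag 6 indicates a seasonal period of 6.

6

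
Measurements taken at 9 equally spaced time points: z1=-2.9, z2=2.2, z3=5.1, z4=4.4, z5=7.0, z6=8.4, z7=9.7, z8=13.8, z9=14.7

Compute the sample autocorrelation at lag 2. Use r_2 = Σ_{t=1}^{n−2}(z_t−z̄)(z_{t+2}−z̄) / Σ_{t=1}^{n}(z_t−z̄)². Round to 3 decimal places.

0.235

Mean z̄ = (-2.9 + 2.2 + 5.1 + 4.4 + 7.0 + 8.4 + 9.7 + 13.8 + 14.7)/9 = 6.9333
Σ(z_t−z̄)(z_{t+2}−z̄) = (18.0278) + (11.9911) + (-0.1222) + (-3.7156) + (0.1844) + (10.0711) + (21.4878) = 57.9244
Denominator Σ(z_t−z̄)² = 246.1600
r_2 = 57.9244 / 246.1600 = 0.235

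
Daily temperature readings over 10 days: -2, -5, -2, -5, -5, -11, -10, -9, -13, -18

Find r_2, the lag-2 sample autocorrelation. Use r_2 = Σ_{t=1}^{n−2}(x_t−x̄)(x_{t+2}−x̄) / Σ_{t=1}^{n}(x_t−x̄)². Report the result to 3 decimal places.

0.298

Mean x̄ = (-2 − 5 − 2 − 5 − 5 − 11 − 10 − 9 − 13 − 18)/10 = -8.0000
Numerator Σ_{t=1}^{8}(x_t−x̄)(x_{t+2}−x̄) = 71.0000
Denominator Σ(x_t−x̄)² = 238.0000
r_2 = 71.0000 / 238.0000 = 0.298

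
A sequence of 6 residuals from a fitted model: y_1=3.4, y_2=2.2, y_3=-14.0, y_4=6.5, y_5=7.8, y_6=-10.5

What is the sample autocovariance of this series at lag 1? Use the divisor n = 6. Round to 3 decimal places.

Mean ȳ = (3.4 + 2.2 − 14.0 + 6.5 + 7.8 − 10.5)/6 = -0.7667
Deviations: 4.1667, 2.9667, -13.2333, 7.2667, 8.5667, -9.7333
Σ_{t=1}^{5}(y_t−ȳ)(y_{t+1}−ȳ) = -144.1911
γ_1 = -144.1911 / 6 = -24.032

-24.032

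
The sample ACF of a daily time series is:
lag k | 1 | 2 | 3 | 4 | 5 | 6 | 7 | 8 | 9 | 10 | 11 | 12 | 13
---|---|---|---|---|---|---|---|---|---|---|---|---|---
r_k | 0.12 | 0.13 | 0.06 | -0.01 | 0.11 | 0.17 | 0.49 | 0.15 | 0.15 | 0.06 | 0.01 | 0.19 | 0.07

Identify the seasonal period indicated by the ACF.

7

The largest autocorrelation is r_7 = 0.49; the remaining lags stay at or below 0.19.
The dominant spike at lag 7 indicates a seasonal period of 7.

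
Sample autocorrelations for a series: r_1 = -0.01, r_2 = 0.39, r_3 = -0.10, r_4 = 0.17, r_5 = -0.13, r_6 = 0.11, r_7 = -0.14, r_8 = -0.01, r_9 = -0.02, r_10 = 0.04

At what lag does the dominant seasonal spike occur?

2

The largest autocorrelation is r_2 = 0.39, with a weaker echo at lag 4 (0.17); the remaining lags stay at or below 0.11.
The dominant spike at lag 2 indicates a seasonal period of 2.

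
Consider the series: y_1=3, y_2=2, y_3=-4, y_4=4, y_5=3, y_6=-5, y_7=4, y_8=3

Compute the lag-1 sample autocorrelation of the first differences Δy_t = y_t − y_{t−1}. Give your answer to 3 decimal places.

-0.496

First differences Δy: -1, -6, 8, -1, -8, 9, -1
Mean of differences = 0.0000
Numerator Σ(Δy_t−Δȳ)(Δy_{t+1}−Δȳ) = -123.0000
Denominator Σ(Δy_t−Δȳ)² = 248.0000
r_1(Δy) = -123.0000 / 248.0000 = -0.496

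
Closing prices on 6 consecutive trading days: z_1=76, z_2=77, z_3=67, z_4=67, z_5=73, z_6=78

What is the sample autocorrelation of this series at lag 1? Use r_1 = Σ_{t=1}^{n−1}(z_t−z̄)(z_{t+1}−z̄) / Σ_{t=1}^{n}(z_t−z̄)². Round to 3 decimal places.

Mean z̄ = (76 + 77 + 67 + 67 + 73 + 78)/6 = 73.0000
Numerator Σ_{t=1}^{5}(z_t−z̄)(z_{t+1}−z̄) = 24.0000
Denominator Σ(z_t−z̄)² = 122.0000
r_1 = 24.0000 / 122.0000 = 0.197

0.197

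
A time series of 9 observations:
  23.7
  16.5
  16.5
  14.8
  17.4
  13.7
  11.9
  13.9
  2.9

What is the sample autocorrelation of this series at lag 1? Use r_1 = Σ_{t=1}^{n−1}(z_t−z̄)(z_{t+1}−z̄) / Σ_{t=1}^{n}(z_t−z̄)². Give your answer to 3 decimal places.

0.131

Mean z̄ = (23.7 + 16.5 + 16.5 + 14.8 + 17.4 + 13.7 + 11.9 + 13.9 + 2.9)/9 = 14.5889
Numerator Σ_{t=1}^{8}(z_t−z̄)(z_{t+1}−z̄) = 31.8577
Denominator Σ(z_t−z̄)² = 243.3889
r_1 = 31.8577 / 243.3889 = 0.131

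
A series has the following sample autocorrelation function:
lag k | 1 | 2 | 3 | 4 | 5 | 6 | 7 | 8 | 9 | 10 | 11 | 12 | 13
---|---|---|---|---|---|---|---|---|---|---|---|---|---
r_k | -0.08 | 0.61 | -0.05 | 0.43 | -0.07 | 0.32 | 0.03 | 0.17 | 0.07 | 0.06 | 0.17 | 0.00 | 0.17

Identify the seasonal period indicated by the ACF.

2

The largest autocorrelation is r_2 = 0.61, with weaker echoes at lags 4 (0.43) and 6 (0.32); the remaining lags stay at or below 0.17.
The dominant spike at lag 2 indicates a seasonal period of 2.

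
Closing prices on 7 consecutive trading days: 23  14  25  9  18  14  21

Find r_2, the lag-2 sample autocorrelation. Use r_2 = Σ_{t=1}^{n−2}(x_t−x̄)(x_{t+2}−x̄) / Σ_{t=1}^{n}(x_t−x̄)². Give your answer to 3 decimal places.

0.544

Mean x̄ = (23 + 14 + 25 + 9 + 18 + 14 + 21)/7 = 17.7143
Deviations from mean: 5.2857, -3.7143, 7.2857, -8.7143, 0.2857, -3.7143, 3.2857
Σ(x_t−x̄)(x_{t+2}−x̄) = (38.5102) + (32.3673) + (2.0816) + (32.3673) + (0.9388) = 106.2653
Denominator Σ(x_t−x̄)² = 195.4286
r_2 = 106.2653 / 195.4286 = 0.544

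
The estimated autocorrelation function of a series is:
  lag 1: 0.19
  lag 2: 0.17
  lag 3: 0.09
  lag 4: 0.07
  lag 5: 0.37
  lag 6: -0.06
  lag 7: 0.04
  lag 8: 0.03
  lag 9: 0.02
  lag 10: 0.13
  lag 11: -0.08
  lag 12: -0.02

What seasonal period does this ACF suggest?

5

The largest autocorrelation is r_5 = 0.37; the remaining lags stay at or below 0.19.
The dominant spike at lag 5 indicates a seasonal period of 5.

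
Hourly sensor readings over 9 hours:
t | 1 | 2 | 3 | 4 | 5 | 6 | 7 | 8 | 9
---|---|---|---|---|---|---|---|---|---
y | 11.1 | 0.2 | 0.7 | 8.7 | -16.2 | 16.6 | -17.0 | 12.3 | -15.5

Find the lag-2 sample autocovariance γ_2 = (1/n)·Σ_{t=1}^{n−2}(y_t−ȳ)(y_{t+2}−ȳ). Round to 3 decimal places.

98.486

Mean ȳ = (11.1 + 0.2 + 0.7 + 8.7 − 16.2 + 16.6 − 17.0 + 12.3 − 15.5)/9 = 0.1000
Σ_{t=1}^{7}(y_t−ȳ)(y_{t+2}−ȳ) = 886.3700
γ_2 = 886.3700 / 9 = 98.486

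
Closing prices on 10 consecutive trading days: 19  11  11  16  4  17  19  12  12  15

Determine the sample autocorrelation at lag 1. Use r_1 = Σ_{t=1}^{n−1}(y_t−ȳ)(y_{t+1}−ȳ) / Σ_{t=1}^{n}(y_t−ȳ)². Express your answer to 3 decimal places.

Mean ȳ = (19 + 11 + 11 + 16 + 4 + 17 + 19 + 12 + 12 + 15)/10 = 13.6000
Numerator Σ_{t=1}^{9}(y_t−ȳ)(y_{t+1}−ȳ) = -59.1600
Denominator Σ(y_t−ȳ)² = 188.4000
r_1 = -59.1600 / 188.4000 = -0.314

-0.314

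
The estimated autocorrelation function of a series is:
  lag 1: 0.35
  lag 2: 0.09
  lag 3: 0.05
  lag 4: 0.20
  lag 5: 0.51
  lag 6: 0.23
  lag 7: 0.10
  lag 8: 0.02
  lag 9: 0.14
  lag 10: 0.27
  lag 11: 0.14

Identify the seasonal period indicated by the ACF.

5

The largest autocorrelation is r_5 = 0.51; the remaining lags stay at or below 0.35. The elevated value at lag 1 (0.35), dropping to 0.09 at lag 2, reflects decaying short-term dependence rather than seasonality.
The dominant spike at lag 5 indicates a seasonal period of 5.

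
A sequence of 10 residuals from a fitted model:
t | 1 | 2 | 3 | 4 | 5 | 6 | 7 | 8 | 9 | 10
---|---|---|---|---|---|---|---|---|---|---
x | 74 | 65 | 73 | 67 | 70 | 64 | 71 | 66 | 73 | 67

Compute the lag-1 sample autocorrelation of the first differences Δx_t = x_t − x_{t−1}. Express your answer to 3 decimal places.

First differences Δx: -9, 8, -6, 3, -6, 7, -5, 7, -6
Mean of differences = -0.7778
Numerator Σ(Δx_t−Δx̄)(Δx_{t+1}−Δx̄) = -304.3827
Denominator Σ(Δx_t−Δx̄)² = 379.5556
r_1(Δx) = -304.3827 / 379.5556 = -0.802

-0.802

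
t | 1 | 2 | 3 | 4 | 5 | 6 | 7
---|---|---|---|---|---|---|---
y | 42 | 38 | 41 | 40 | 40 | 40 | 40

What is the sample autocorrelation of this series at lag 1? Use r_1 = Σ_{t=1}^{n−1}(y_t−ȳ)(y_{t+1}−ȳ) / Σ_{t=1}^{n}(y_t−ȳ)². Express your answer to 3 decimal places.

Mean ȳ = (42 + 38 + 41 + 40 + 40 + 40 + 40)/7 = 40.1429
Deviations from mean: 1.8571, -2.1429, 0.8571, -0.1429, -0.1429, -0.1429, -0.1429
Numerator Σ_{t=1}^{6}(y_t−ȳ)(y_{t+1}−ȳ) = -5.8776
Denominator Σ(y_t−ȳ)² = 8.8571
r_1 = -5.8776 / 8.8571 = -0.664

-0.664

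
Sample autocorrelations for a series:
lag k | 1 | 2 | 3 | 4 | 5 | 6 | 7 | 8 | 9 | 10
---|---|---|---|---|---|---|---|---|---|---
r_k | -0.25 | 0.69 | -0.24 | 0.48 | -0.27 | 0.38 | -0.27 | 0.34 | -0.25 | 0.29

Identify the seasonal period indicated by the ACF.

2

The largest autocorrelation is r_2 = 0.69, with weaker echoes at lags 4 (0.48), 6 (0.38), 8 (0.34) and 10 (0.29); the remaining lags stay at or below -0.24.
The dominant spike at lag 2 indicates a seasonal period of 2.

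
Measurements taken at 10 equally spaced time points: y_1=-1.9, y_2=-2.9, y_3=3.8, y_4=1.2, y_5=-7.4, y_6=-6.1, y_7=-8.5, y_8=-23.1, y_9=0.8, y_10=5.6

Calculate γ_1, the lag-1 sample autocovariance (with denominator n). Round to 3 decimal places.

Mean ȳ = (-1.9 − 2.9 + 3.8 + 1.2 − 7.4 − 6.1 − 8.5 − 23.1 + 0.8 + 5.6)/10 = -3.8500
Σ_{t=1}^{9}(y_t−ȳ)(y_{t+1}−ȳ) = 92.2175
γ_1 = 92.2175 / 10 = 9.222

9.222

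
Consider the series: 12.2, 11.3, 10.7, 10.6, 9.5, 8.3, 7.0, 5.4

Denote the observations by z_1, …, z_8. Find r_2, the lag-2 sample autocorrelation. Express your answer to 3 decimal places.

Mean z̄ = (12.2 + 11.3 + 10.7 + 10.6 + 9.5 + 8.3 + 7.0 + 5.4)/8 = 9.3750
Deviations from mean: 2.8250, 1.9250, 1.3250, 1.2250, 0.1250, -1.0750, -2.3750, -3.9750
Numerator Σ_{t=1}^{6}(z_t−z̄)(z_{t+2}−z̄) = 8.9263
Denominator Σ(z_t−z̄)² = 37.5550
r_2 = 8.9263 / 37.5550 = 0.238

0.238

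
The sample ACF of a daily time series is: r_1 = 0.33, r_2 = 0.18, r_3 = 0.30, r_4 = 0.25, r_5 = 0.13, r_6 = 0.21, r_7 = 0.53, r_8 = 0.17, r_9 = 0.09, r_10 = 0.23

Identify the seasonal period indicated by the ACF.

7

The largest autocorrelation is r_7 = 0.53; the remaining lags stay at or below 0.33. The elevated value at lag 1 (0.33), dropping to 0.18 at lag 2, reflects decaying short-term dependence rather than seasonality.
The dominant spike at lag 7 indicates a seasonal period of 7.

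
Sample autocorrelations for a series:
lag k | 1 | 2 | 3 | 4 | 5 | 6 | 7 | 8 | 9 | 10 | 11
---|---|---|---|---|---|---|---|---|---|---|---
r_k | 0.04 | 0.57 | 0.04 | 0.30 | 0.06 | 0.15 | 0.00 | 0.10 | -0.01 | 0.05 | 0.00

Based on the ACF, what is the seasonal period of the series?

2

The largest autocorrelation is r_2 = 0.57, with weaker echoes at lags 4 (0.30) and 6 (0.15); the remaining lags stay at or below 0.10.
The dominant spike at lag 2 indicates a seasonal period of 2.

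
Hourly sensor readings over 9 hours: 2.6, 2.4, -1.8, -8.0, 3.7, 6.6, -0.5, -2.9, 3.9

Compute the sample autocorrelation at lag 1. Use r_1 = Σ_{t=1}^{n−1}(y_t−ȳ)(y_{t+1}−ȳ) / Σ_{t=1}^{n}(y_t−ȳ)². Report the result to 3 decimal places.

Mean ȳ = (2.6 + 2.4 − 1.8 − 8.0 + 3.7 + 6.6 − 0.5 − 2.9 + 3.9)/9 = 0.6667
Numerator Σ_{t=1}^{8}(y_t−ȳ)(y_{t+1}−ȳ) = -2.1311
Denominator Σ(y_t−ȳ)² = 156.8800
r_1 = -2.1311 / 156.8800 = -0.014

-0.014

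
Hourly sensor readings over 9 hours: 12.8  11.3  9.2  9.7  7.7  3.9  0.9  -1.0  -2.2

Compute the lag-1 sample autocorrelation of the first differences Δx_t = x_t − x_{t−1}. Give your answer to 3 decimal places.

0.133

First differences Δx: -1.5, -2.1, 0.5, -2.0, -3.8, -3.0, -1.9, -1.2
Mean of differences = -1.8750
Numerator Σ(Δx_t−Δx̄)(Δx_{t+1}−Δx̄) = 1.5019
Denominator Σ(Δx_t−Δx̄)² = 11.2750
r_1(Δx) = 1.5019 / 11.2750 = 0.133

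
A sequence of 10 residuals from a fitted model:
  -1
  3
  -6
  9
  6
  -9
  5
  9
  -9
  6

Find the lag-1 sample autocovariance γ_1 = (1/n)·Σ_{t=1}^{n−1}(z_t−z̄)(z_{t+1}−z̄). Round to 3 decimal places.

Mean z̄ = (-1 + 3 − 6 + 9 + 6 − 9 + 5 + 9 − 9 + 6)/10 = 1.3000
Σ_{t=1}^{9}(z_t−z̄)(z_{t+1}−z̄) = -222.0900
γ_1 = -222.0900 / 10 = -22.209

-22.209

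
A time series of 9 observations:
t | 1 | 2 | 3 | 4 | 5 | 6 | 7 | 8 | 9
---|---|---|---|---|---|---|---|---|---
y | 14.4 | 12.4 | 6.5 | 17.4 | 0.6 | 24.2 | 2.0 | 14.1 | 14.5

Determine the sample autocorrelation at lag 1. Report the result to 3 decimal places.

Mean ȳ = (14.4 + 12.4 + 6.5 + 17.4 + 0.6 + 24.2 + 2.0 + 14.1 + 14.5)/9 = 11.7889
Numerator Σ_{t=1}^{8}(y_t−ȳ)(y_{t+1}−ȳ) = -370.8101
Denominator Σ(y_t−ȳ)² = 454.3889
r_1 = -370.8101 / 454.3889 = -0.816

-0.816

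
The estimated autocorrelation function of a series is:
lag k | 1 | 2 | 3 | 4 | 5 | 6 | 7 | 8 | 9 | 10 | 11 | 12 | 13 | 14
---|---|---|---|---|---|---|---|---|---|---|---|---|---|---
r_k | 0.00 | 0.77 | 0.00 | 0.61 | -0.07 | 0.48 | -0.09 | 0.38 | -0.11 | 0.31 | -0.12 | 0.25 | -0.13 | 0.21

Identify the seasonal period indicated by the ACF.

The largest autocorrelation is r_2 = 0.77, with weaker echoes at lags 4 (0.61), 6 (0.48), 8 (0.38), 10 (0.31), 12 (0.25) and 14 (0.21); the remaining lags stay at or below 0.00.
The dominant spike at lag 2 indicates a seasonal period of 2.

2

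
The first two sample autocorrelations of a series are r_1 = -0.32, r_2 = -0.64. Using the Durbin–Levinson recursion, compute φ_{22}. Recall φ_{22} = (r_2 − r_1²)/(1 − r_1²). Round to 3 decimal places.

φ_{22} = (r_2 − r_1²) / (1 − r_1²)
r_1² = (-0.32)² = 0.1024
Numerator = -0.64 − 0.1024 = -0.7424; denominator = 1 − 0.1024 = 0.8976
φ_{22} = -0.7424 / 0.8976 = -0.827

-0.827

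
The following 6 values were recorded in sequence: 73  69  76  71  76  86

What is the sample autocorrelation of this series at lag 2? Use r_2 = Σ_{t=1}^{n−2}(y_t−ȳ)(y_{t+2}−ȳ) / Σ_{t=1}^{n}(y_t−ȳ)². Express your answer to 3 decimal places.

Mean ȳ = (73 + 69 + 76 + 71 + 76 + 86)/6 = 75.1667
Deviations from mean: -2.1667, -6.1667, 0.8333, -4.1667, 0.8333, 10.8333
Σ(y_t−ȳ)(y_{t+2}−ȳ) = (-1.8056) + (25.6944) + (0.6944) + (-45.1389) = -20.5556
Denominator Σ(y_t−ȳ)² = 178.8333
r_2 = -20.5556 / 178.8333 = -0.115

-0.115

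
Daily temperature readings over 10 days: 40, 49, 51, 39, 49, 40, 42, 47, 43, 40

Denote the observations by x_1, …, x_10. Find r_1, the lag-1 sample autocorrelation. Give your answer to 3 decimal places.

Mean x̄ = (40 + 49 + 51 + 39 + 49 + 40 + 42 + 47 + 43 + 40)/10 = 44.0000
Numerator Σ_{t=1}^{9}(x_t−x̄)(x_{t+1}−x̄) = -62.0000
Denominator Σ(x_t−x̄)² = 186.0000
r_1 = -62.0000 / 186.0000 = -0.333

-0.333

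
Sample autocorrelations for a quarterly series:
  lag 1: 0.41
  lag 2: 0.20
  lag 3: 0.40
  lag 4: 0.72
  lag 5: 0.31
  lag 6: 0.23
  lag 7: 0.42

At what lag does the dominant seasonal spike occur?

The largest autocorrelation is r_4 = 0.72; the remaining lags stay at or below 0.42. The elevated value at lag 1 (0.41), dropping to 0.20 at lag 2, reflects decaying short-term dependence rather than seasonality.
The dominant spike at lag 4 indicates a seasonal period of 4.

4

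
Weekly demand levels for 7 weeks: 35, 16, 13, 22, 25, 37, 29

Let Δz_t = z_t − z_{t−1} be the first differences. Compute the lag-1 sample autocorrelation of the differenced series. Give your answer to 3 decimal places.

0.026

First differences Δz: -19, -3, 9, 3, 12, -8
Mean of differences = -1.0000
Numerator Σ(Δz_t−Δz̄)(Δz_{t+1}−Δz̄) = 17.0000
Denominator Σ(Δz_t−Δz̄)² = 662.0000
r_1(Δz) = 17.0000 / 662.0000 = 0.026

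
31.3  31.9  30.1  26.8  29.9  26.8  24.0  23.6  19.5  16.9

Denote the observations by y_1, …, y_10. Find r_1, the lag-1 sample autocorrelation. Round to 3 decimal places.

Mean ȳ = (31.3 + 31.9 + 30.1 + 26.8 + 29.9 + 26.8 + 24.0 + 23.6 + 19.5 + 16.9)/10 = 26.0800
Numerator Σ_{t=1}^{9}(y_t−ȳ)(y_{t+1}−ȳ) = 142.5556
Denominator Σ(y_t−ȳ)² = 230.9560
r_1 = 142.5556 / 230.9560 = 0.617

0.617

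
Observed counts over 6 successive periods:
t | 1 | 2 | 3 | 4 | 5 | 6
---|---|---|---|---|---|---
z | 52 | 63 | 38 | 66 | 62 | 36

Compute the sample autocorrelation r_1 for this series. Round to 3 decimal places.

Mean z̄ = (52 + 63 + 38 + 66 + 62 + 36)/6 = 52.8333
Deviations from mean: -0.8333, 10.1667, -14.8333, 13.1667, 9.1667, -16.8333
Σ(z_t−z̄)(z_{t+1}−z̄) = (-8.4722) + (-150.8056) + (-195.3056) + (120.6944) + (-154.3056) = -388.1944
Denominator Σ(z_t−z̄)² = 864.8333
r_1 = -388.1944 / 864.8333 = -0.449

-0.449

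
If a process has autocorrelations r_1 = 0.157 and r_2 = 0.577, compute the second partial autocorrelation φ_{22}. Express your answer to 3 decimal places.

0.566

φ_{22} = (r_2 − r_1²) / (1 − r_1²)
r_1² = (0.157)² = 0.024649
Numerator = 0.577 − 0.0246 = 0.5524; denominator = 1 − 0.0246 = 0.9754
φ_{22} = 0.5524 / 0.9754 = 0.566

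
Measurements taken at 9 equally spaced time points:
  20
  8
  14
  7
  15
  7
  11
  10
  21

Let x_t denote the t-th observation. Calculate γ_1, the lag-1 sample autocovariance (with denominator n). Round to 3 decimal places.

Mean x̄ = (20 + 8 + 14 + 7 + 15 + 7 + 11 + 10 + 21)/9 = 12.5556
Σ_{t=1}^{8}(x_t−x̄)(x_{t+1}−x̄) = -84.6420
γ_1 = -84.6420 / 9 = -9.405

-9.405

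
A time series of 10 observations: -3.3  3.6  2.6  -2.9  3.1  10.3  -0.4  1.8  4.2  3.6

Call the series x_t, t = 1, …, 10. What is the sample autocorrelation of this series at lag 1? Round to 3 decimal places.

Mean x̄ = (-3.3 + 3.6 + 2.6 − 2.9 + 3.1 + 10.3 − 0.4 + 1.8 + 4.2 + 3.6)/10 = 2.2600
Numerator Σ_{t=1}^{9}(x_t−x̄)(x_{t+1}−x̄) = -24.7856
Denominator Σ(x_t−x̄)² = 137.6440
r_1 = -24.7856 / 137.6440 = -0.180

-0.180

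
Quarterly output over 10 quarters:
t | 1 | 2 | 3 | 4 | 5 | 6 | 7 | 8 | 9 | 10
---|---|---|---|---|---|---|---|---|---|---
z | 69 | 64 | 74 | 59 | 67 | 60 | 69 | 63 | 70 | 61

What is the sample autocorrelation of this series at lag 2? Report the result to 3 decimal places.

Mean z̄ = (69 + 64 + 74 + 59 + 67 + 60 + 69 + 63 + 70 + 61)/10 = 65.6000
Numerator Σ_{t=1}^{8}(z_t−z̄)(z_{t+2}−z̄) = 134.0800
Denominator Σ(z_t−z̄)² = 220.4000
r_2 = 134.0800 / 220.4000 = 0.608

0.608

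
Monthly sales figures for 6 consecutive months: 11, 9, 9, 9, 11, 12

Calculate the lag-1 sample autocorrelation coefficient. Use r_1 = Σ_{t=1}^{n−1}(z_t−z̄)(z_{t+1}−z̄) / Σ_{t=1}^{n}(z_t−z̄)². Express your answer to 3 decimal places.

Mean z̄ = (11 + 9 + 9 + 9 + 11 + 12)/6 = 10.1667
Deviations from mean: 0.8333, -1.1667, -1.1667, -1.1667, 0.8333, 1.8333
Numerator Σ_{t=1}^{5}(z_t−z̄)(z_{t+1}−z̄) = 2.3056
Denominator Σ(z_t−z̄)² = 8.8333
r_1 = 2.3056 / 8.8333 = 0.261

0.261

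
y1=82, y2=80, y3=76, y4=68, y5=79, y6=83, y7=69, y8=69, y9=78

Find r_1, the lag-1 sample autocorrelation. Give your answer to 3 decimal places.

0.025

Mean ȳ = (82 + 80 + 76 + 68 + 79 + 83 + 69 + 69 + 78)/9 = 76.0000
Numerator Σ_{t=1}^{8}(y_t−ȳ)(y_{t+1}−ȳ) = 7.0000
Denominator Σ(y_t−ȳ)² = 276.0000
r_1 = 7.0000 / 276.0000 = 0.025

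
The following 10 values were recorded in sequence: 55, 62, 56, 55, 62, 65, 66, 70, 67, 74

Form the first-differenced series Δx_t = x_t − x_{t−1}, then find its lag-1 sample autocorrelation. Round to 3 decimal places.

First differences Δx: 7, -6, -1, 7, 3, 1, 4, -3, 7
Mean of differences = 2.1111
Numerator Σ(Δx_t−Δx̄)(Δx_{t+1}−Δx̄) = -63.0123
Denominator Σ(Δx_t−Δx̄)² = 178.8889
r_1(Δx) = -63.0123 / 178.8889 = -0.352

-0.352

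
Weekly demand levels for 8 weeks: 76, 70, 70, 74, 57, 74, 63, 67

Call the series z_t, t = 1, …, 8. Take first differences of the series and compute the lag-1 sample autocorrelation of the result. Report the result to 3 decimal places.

First differences Δz: -6, 0, 4, -17, 17, -11, 4
Mean of differences = -1.2857
Numerator Σ(Δz_t−Δz̄)(Δz_{t+1}−Δz̄) = -598.6531
Denominator Σ(Δz_t−Δz̄)² = 755.4286
r_1(Δz) = -598.6531 / 755.4286 = -0.792

-0.792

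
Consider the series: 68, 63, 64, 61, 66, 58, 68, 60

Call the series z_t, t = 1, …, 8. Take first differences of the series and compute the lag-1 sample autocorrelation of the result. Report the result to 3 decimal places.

-0.784

First differences Δz: -5, 1, -3, 5, -8, 10, -8
Mean of differences = -1.1429
Numerator Σ(Δz_t−Δz̄)(Δz_{t+1}−Δz̄) = -218.5918
Denominator Σ(Δz_t−Δz̄)² = 278.8571
r_1(Δz) = -218.5918 / 278.8571 = -0.784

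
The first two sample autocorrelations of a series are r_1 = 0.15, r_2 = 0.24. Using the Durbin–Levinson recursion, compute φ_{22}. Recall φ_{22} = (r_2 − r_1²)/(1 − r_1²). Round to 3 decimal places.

φ_{22} = (r_2 − r_1²) / (1 − r_1²)
r_1² = (0.15)² = 0.0225
Numerator = 0.24 − 0.0225 = 0.2175; denominator = 1 − 0.0225 = 0.9775
φ_{22} = 0.2175 / 0.9775 = 0.223

0.223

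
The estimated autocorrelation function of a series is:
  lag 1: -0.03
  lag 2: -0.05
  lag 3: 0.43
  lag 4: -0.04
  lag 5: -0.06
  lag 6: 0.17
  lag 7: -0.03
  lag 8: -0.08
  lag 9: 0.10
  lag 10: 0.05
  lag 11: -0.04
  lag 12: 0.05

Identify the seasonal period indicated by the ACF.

The largest autocorrelation is r_3 = 0.43, with a weaker echo at lag 6 (0.17); the remaining lags stay at or below 0.10.
The dominant spike at lag 3 indicates a seasonal period of 3.

3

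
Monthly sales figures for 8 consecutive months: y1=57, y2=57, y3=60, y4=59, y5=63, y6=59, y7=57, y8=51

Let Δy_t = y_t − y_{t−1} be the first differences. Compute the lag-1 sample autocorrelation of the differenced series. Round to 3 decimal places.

First differences Δy: 0, 3, -1, 4, -4, -2, -6
Mean of differences = -0.8571
Numerator Σ(Δy_t−Δȳ)(Δy_{t+1}−Δȳ) = -3.7347
Denominator Σ(Δy_t−Δȳ)² = 76.8571
r_1(Δy) = -3.7347 / 76.8571 = -0.049

-0.049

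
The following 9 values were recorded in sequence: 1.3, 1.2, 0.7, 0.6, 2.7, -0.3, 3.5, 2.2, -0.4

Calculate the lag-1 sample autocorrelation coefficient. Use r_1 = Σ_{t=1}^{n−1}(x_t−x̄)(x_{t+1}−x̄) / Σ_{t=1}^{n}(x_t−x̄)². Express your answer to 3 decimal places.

-0.415

Mean x̄ = (1.3 + 1.2 + 0.7 + 0.6 + 2.7 − 0.3 + 3.5 + 2.2 − 0.4)/9 = 1.2778
Numerator Σ_{t=1}^{8}(x_t−x̄)(x_{t+1}−x̄) = -5.7772
Denominator Σ(x_t−x̄)² = 13.9156
r_1 = -5.7772 / 13.9156 = -0.415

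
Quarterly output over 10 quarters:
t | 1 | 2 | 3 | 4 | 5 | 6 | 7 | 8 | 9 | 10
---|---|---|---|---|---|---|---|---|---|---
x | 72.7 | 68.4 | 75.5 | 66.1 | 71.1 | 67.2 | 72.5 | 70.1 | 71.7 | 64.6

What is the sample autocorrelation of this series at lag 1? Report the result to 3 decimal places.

Mean x̄ = (72.7 + 68.4 + 75.5 + 66.1 + 71.1 + 67.2 + 72.5 + 70.1 + 71.7 + 64.6)/10 = 69.9900
Numerator Σ_{t=1}^{9}(x_t−x̄)(x_{t+1}−x̄) = -57.6741
Denominator Σ(x_t−x̄)² = 102.6690
r_1 = -57.6741 / 102.6690 = -0.562

-0.562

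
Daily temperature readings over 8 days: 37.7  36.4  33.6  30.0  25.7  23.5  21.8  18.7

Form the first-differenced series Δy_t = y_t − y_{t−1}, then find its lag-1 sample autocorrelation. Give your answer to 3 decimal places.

0.100

First differences Δy: -1.3, -2.8, -3.6, -4.3, -2.2, -1.7, -3.1
Mean of differences = -2.7143
Numerator Σ(Δy_t−Δȳ)(Δy_{t+1}−Δȳ) = 0.6741
Denominator Σ(Δy_t−Δȳ)² = 6.7486
r_1(Δy) = 0.6741 / 6.7486 = 0.100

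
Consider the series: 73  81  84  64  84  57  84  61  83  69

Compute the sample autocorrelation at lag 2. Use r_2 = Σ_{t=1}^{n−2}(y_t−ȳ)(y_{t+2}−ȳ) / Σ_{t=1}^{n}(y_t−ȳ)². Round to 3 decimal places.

0.657

Mean ȳ = (73 + 81 + 84 + 64 + 84 + 57 + 84 + 61 + 83 + 69)/10 = 74.0000
Numerator Σ_{t=1}^{8}(y_t−ȳ)(y_{t+2}−ȳ) = 666.0000
Denominator Σ(y_t−ȳ)² = 1014.0000
r_2 = 666.0000 / 1014.0000 = 0.657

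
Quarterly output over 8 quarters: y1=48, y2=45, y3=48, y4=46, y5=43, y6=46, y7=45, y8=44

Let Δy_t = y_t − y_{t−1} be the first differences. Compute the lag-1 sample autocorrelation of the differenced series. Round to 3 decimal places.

First differences Δy: -3, 3, -2, -3, 3, -1, -1
Mean of differences = -0.5714
Numerator Σ(Δy_t−Δȳ)(Δy_{t+1}−Δȳ) = -20.3265
Denominator Σ(Δy_t−Δȳ)² = 39.7143
r_1(Δy) = -20.3265 / 39.7143 = -0.512

-0.512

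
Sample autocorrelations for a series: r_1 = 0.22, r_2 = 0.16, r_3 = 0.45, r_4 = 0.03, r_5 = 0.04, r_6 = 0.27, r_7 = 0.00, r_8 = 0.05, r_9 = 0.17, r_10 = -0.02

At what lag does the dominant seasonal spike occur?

3

The largest autocorrelation is r_3 = 0.45, with a weaker echo at lag 6 (0.27); the remaining lags stay at or below 0.22. The elevated value at lag 1 (0.22), dropping to 0.16 at lag 2, reflects decaying short-term dependence rather than seasonality.
The dominant spike at lag 3 indicates a seasonal period of 3.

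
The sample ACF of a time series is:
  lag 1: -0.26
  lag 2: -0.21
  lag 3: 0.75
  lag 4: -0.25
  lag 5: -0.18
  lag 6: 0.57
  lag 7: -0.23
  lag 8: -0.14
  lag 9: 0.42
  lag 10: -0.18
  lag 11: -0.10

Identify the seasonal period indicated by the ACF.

The largest autocorrelation is r_3 = 0.75, with weaker echoes at lags 6 (0.57) and 9 (0.42); the remaining lags stay at or below -0.10.
The dominant spike at lag 3 indicates a seasonal period of 3.

3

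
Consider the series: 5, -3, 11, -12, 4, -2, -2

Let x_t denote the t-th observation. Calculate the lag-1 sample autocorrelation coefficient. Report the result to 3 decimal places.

Mean x̄ = (5 − 3 + 11 − 12 + 4 − 2 − 2)/7 = 0.1429
Deviations from mean: 4.8571, -3.1429, 10.8571, -12.1429, 3.8571, -2.1429, -2.1429
Numerator Σ_{t=1}^{6}(x_t−x̄)(x_{t+1}−x̄) = -231.7347
Denominator Σ(x_t−x̄)² = 322.8571
r_1 = -231.7347 / 322.8571 = -0.718

-0.718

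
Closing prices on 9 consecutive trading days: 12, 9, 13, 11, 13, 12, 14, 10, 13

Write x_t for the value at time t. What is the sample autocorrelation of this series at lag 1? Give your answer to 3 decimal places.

Mean x̄ = (12 + 9 + 13 + 11 + 13 + 12 + 14 + 10 + 13)/9 = 11.8889
Numerator Σ_{t=1}^{8}(x_t−x̄)(x_{t+1}−x̄) = -11.2346
Denominator Σ(x_t−x̄)² = 20.8889
r_1 = -11.2346 / 20.8889 = -0.538

-0.538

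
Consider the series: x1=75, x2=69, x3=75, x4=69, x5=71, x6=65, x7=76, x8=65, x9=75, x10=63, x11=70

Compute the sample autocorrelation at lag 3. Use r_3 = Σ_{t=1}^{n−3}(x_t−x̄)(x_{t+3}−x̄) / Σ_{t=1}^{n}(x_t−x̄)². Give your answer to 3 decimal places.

Mean x̄ = (75 + 69 + 75 + 69 + 71 + 65 + 76 + 65 + 75 + 63 + 70)/11 = 70.2727
Numerator Σ_{t=1}^{8}(x_t−x̄)(x_{t+3}−x̄) = -108.1322
Denominator Σ(x_t−x̄)² = 212.1818
r_3 = -108.1322 / 212.1818 = -0.510

-0.510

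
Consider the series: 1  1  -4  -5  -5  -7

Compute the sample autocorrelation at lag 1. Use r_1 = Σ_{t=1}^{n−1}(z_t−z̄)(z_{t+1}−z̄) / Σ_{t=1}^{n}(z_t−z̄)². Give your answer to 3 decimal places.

Mean z̄ = (1 + 1 − 4 − 5 − 5 − 7)/6 = -3.1667
Deviations from mean: 4.1667, 4.1667, -0.8333, -1.8333, -1.8333, -3.8333
Σ(z_t−z̄)(z_{t+1}−z̄) = (17.3611) + (-3.4722) + (1.5278) + (3.3611) + (7.0278) = 25.8056
Denominator Σ(z_t−z̄)² = 56.8333
r_1 = 25.8056 / 56.8333 = 0.454

0.454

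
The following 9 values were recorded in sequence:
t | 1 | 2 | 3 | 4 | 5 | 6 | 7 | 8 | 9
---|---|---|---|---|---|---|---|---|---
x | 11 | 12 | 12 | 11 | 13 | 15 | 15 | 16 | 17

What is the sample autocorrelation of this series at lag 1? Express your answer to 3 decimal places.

0.622

Mean x̄ = (11 + 12 + 12 + 11 + 13 + 15 + 15 + 16 + 17)/9 = 13.5556
Numerator Σ_{t=1}^{8}(x_t−x̄)(x_{t+1}−x̄) = 25.0247
Denominator Σ(x_t−x̄)² = 40.2222
r_1 = 25.0247 / 40.2222 = 0.622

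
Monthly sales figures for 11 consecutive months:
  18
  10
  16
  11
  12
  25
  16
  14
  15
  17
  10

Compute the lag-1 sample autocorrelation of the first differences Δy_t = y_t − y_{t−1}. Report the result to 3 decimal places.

-0.416

First differences Δy: -8, 6, -5, 1, 13, -9, -2, 1, 2, -7
Mean of differences = -0.8000
Numerator Σ(Δy_t−Δȳ)(Δy_{t+1}−Δȳ) = -178.0400
Denominator Σ(Δy_t−Δȳ)² = 427.6000
r_1(Δy) = -178.0400 / 427.6000 = -0.416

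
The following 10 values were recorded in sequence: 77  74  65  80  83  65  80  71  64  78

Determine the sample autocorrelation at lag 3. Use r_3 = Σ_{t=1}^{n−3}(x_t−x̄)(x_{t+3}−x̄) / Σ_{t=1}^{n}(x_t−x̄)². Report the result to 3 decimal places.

Mean x̄ = (77 + 74 + 65 + 80 + 83 + 65 + 80 + 71 + 64 + 78)/10 = 73.7000
Numerator Σ_{t=1}^{7}(x_t−x̄)(x_{t+3}−x̄) = 225.3300
Denominator Σ(x_t−x̄)² = 448.1000
r_3 = 225.3300 / 448.1000 = 0.503

0.503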